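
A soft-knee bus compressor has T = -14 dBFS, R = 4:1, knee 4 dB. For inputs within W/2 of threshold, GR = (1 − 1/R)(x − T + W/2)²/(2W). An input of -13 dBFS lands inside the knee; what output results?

-13.84375 dBFS

x − T + W/2 = -13 − (-14) + 2 = 3.
GR = (1 − 1/4) × 3² / 8 = 0.75 × 9 / 8 = 0.84375 dB.
Output = -13 − 0.84375 = -13.84375 dBFS.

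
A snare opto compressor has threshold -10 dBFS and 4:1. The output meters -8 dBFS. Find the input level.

The compressed level sits -8 − (-10) = 2 dB over threshold.
Input overshoot = R × output overshoot = 8 dB → input = -10 + 8 = -2 dBFS.

-2 dBFS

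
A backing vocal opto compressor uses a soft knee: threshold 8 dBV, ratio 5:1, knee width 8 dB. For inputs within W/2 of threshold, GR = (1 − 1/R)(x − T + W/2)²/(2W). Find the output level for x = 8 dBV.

x − T + W/2 = 8 − 8 + 4 = 4.
GR = (1 − 1/5) × 4² / 16 = 0.8 × 16 / 16 = 0.8 dB.
Output = 8 − 0.8 = 7.2 dBV.

7.2 dBV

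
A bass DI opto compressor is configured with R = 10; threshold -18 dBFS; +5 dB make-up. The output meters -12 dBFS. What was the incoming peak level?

-8 dBFS

Stripping the +5 dB make-up gives -17 dBFS at the gain stage.
Post-compression overshoot = -17 − (-18) = 1 dB.
Undo the ratio: input overshoot = 1 × 10 = 10 dB, giving input = -8 dBFS.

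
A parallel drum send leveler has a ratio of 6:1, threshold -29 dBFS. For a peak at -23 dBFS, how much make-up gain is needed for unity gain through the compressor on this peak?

5 dB

Overshoot 6 dB → 6/6 = 1 dB after compression, so the compressed level is -29 + 1 = -28 dBFS.
Make-up = target − compressed = -23 − (-28) = 5 dB.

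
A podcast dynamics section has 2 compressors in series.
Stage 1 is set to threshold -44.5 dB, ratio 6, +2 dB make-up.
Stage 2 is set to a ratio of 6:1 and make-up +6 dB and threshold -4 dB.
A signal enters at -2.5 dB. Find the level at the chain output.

-29.5 dB

Stage 1: overshoot 42 dB → 42/6 = 7 dB → -37.5 dB; +2 dB make-up → -35.5 dB.
Stage 2: -35.5 dB ≤ -4 dB, so stage 2 doesn't engage; make-up brings it to -29.5 dB.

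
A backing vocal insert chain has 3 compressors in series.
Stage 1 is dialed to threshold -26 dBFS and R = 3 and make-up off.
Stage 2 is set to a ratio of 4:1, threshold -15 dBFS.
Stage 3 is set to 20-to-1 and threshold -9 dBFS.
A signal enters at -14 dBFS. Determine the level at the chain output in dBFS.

Stage 1: -14 dBFS is 12 dB over -26 dBFS; at 3:1 that becomes 4 dB over, giving -22 dBFS.
Stage 2: -22 dBFS ≤ -15 dBFS, so stage 2 doesn't engage; output -22 dBFS.
Stage 3: -22 dBFS is at or below the -9 dBFS threshold — no compression; output -22 dBFS.

-22 dBFS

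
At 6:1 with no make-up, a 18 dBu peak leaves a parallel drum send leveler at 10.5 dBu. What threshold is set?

Gain reduction = 18 − 10.5 = 7.5 dB; output overshoot = GR / (R − 1) = 7.5 / 5 = 1.5 dB.
Threshold = output − output overshoot = 10.5 − 1.5 = 9 dBu.

9 dBu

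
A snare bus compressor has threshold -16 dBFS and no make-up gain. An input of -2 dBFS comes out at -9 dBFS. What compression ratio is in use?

Input overshoot = -2 − (-16) = 14 dB; output overshoot = -9 − (-16) = 7 dB.
Ratio = 14 / 7 = 2.

2:1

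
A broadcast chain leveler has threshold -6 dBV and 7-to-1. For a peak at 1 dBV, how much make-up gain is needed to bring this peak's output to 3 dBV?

Overshoot 7 dB → 7/7 = 1 dB after compression, so the compressed level is -6 + 1 = -5 dBV.
Make-up = target − compressed = 3 − (-5) = 8 dB.

8 dB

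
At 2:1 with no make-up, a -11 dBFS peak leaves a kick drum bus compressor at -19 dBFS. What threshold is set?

-27 dBFS

Let T be the threshold. Output overshoot = (input overshoot)/R, so -19 − T = (-11 − T)/2.
2·(-19 − T) = -11 − T → 1·T = -38 − (-11) = -27.
T = -27/1 = -27 dBFS.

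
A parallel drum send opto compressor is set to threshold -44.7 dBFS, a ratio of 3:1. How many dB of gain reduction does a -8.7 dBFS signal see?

The signal is 36 dB above threshold.
A 3:1 ratio leaves 12 dB of that excess.
So the signal is attenuated by 36 − 12 = 24 dB.

24 dB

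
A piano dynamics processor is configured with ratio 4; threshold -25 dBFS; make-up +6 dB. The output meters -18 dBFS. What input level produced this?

Before make-up, the level was -18 − 6 = -24 dBFS.
The compressed level sits -24 − (-25) = 1 dB over threshold.
Input overshoot = R × output overshoot = 4 dB → input = -25 + 4 = -21 dBFS.

-21 dBFS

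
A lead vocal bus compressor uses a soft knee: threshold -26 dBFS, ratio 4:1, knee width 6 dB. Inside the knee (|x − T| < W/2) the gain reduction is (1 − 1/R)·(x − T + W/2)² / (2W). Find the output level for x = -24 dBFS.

-25.5625 dBFS

x − T + W/2 = -24 − (-26) + 3 = 5.
GR = (1 − 1/4) × 5² / 12 = 0.75 × 25 / 12 = 1.5625 dB.
Output = -24 − 1.5625 = -25.5625 dBFS.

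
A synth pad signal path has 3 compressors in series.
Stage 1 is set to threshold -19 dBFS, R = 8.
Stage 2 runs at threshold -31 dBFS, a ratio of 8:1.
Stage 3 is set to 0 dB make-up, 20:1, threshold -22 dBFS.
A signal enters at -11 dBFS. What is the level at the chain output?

-29.375 dBFS

Stage 1: -11 dBFS is 8 dB over -19 dBFS; at 8:1 that becomes 1 dB over, giving -18 dBFS.
Stage 2: 13 dB above -31 dBFS, reduced 8:1 to 1.625 dB above → -29.375 dBFS.
Stage 3: -29.375 dBFS is at or below the -22 dBFS threshold — no compression; output -29.375 dBFS.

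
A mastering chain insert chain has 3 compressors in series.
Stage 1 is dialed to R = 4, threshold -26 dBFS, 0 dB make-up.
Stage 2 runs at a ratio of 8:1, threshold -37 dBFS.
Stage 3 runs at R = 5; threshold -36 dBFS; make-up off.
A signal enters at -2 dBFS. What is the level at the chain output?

Stage 1: overshoot 24 dB → 24/4 = 6 dB → -20 dBFS.
Stage 2: overshoot 17 dB → 17/8 = 2.125 dB → -34.875 dBFS.
Stage 3: overshoot 1.125 dB → 1.125/5 = 0.225 dB → -35.775 dBFS.

-35.775 dBFS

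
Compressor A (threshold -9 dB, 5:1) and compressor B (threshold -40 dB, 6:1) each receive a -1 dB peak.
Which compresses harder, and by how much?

B, by 26.1 dB

A: overshoot 8 dB → output overshoot 1.6 dB → GR 6.4 dB.
B: overshoot 39 dB → output overshoot 6.5 dB → GR 32.5 dB.
B applies 26.1 dB more gain reduction.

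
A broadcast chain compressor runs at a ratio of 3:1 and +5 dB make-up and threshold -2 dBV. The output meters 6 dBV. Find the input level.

Stripping the +5 dB make-up gives 1 dBV at the gain stage.
Post-compression overshoot = 1 − (-2) = 3 dB.
Before 3:1 compression the overshoot was 3 × 3 = 9 dB, so input = -2 + 9 = 7 dBV.

7 dBV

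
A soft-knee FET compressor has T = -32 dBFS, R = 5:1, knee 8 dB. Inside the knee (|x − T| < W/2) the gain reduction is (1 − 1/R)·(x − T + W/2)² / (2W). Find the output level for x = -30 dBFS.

x − T + W/2 = -30 − (-32) + 4 = 6.
GR = (1 − 1/5) × 6² / 16 = 0.8 × 36 / 16 = 1.8 dB.
Output = -30 − 1.8 = -31.8 dBFS.

-31.8 dBFS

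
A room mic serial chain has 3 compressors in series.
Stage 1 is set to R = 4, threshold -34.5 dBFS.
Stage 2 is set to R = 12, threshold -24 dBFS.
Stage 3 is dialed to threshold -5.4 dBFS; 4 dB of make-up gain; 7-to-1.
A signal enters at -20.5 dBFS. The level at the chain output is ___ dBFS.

-27 dBFS

Stage 1: 14 dB above -34.5 dBFS, reduced 4:1 to 3.5 dB above → -31 dBFS.
Stage 2: -31 dBFS ≤ -24 dBFS, so stage 2 doesn't engage; output -31 dBFS.
Stage 3: -31 dBFS is at or below the -5.4 dBFS threshold — no compression; make-up brings it to -27 dBFS.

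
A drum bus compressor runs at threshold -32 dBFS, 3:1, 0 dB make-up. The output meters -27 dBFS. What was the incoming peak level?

-17 dBFS

That's 5 dB above the -32 dBFS threshold.
Before 3:1 compression the overshoot was 5 × 3 = 15 dB, so input = -32 + 15 = -17 dBFS.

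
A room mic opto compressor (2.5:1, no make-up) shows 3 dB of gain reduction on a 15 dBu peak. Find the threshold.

Let T be the threshold. Output overshoot = (input overshoot)/R, so 12 − T = (15 − T)/2.5.
2.5·(12 − T) = 15 − T → 1.5·T = 30 − 15 = 15.
T = 15/1.5 = 10 dBu.

10 dBu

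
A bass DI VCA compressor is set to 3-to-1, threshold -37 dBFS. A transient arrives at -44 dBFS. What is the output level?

-44 dBFS

-44 dBFS is 7 dB below the -37 dBFS threshold, so no gain reduction is applied.
Output = input = -44 dBFS.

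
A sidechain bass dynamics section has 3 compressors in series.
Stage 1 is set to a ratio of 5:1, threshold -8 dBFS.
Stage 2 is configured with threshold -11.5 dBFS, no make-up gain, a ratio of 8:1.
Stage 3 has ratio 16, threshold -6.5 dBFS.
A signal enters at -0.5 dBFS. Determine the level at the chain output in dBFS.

-10.875 dBFS

Stage 1: overshoot 7.5 dB → 7.5/5 = 1.5 dB → -6.5 dBFS.
Stage 2: 5 dB above -11.5 dBFS, reduced 8:1 to 0.625 dB above → -10.875 dBFS.
Stage 3: below threshold (-10.875 ≤ -6.5); passes unchanged; output -10.875 dBFS.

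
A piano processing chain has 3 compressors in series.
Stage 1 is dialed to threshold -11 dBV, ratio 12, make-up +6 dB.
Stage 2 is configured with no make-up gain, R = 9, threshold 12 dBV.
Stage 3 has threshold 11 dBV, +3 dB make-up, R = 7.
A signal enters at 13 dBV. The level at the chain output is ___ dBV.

0 dBV

Stage 1: overshoot 24 dB → 24/12 = 2 dB → -9 dBV; +6 dB make-up → -3 dBV.
Stage 2: below threshold (-3 ≤ 12); passes unchanged; output -3 dBV.
Stage 3: -3 dBV ≤ 11 dBV, so stage 3 doesn't engage; make-up brings it to 0 dBV.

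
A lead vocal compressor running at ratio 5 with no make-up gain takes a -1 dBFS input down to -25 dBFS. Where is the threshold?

Input is 30 dB above T (since output overshoot × R = input overshoot: (-25 − T)·5 = -1 − T gives T = -31 dBFS).
Check: -31 + (-1 − (-31))/5 = -31 + 6 = -25 dBFS. ✓

-31 dBFS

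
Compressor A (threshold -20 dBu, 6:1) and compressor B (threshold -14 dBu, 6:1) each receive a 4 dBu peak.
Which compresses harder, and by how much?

A: GR = 24 − 24/6 = 20 dB.
B: GR = 18 − 18/6 = 15 dB.
Difference: 5 dB in favour of A.

A, by 5 dB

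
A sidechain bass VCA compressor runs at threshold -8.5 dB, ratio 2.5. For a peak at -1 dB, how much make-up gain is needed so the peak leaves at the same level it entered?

Overshoot 7.5 dB → 7.5/2.5 = 3 dB after compression, so the compressed level is -8.5 + 3 = -5.5 dB.
Make-up = target − compressed = -1 − (-5.5) = 4.5 dB.

4.5 dB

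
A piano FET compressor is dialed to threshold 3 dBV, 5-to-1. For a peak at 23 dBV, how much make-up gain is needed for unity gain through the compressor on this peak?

16 dB

Overshoot 20 dB → 20/5 = 4 dB after compression, so the compressed level is 3 + 4 = 7 dBV.
Make-up = target − compressed = 23 − 7 = 16 dB.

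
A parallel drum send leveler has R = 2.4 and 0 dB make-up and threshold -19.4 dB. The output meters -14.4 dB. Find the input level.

Post-compression overshoot = -14.4 − (-19.4) = 5 dB.
Input overshoot = R × output overshoot = 12 dB → input = -19.4 + 12 = -7.4 dB.

-7.4 dB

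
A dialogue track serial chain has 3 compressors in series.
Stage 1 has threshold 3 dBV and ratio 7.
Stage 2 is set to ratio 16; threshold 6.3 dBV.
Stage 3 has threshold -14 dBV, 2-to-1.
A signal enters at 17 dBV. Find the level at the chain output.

Stage 1: 14 dB above 3 dBV, reduced 7:1 to 2 dB above → 5 dBV.
Stage 2: below threshold (5 ≤ 6.3); passes unchanged; output 5 dBV.
Stage 3: overshoot 19 dB → 19/2 = 9.5 dB → -4.5 dBV.

-4.5 dBV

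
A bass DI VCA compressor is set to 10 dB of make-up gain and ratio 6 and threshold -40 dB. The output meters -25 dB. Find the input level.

-10 dB

Before make-up, the level was -25 − 10 = -35 dB.
Post-compression overshoot = -35 − (-40) = 5 dB.
Undo the ratio: input overshoot = 5 × 6 = 30 dB, giving input = -10 dB.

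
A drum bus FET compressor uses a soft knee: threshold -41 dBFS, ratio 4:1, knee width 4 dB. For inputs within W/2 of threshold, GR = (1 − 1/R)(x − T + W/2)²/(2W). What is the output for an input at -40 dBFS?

x − T + W/2 = -40 − (-41) + 2 = 3.
GR = (1 − 1/4) × 3² / 8 = 0.75 × 9 / 8 = 0.84375 dB.
Output = -40 − 0.84375 = -40.84375 dBFS.

-40.84375 dBFS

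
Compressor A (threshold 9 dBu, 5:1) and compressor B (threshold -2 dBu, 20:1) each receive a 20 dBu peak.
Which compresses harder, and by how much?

B, by 12.1 dB

A: 11 dB over, compressed to 2.2 dB over, so 8.8 dB of GR.
B: 22 dB over, compressed to 1.1 dB over, so 20.9 dB of GR.
Difference: 12.1 dB in favour of B.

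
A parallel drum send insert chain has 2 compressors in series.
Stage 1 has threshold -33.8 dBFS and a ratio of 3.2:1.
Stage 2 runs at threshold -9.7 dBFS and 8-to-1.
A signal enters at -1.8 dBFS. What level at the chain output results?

-23.8 dBFS

Stage 1: overshoot 32 dB → 32/3.2 = 10 dB → -23.8 dBFS.
Stage 2: -23.8 dBFS is at or below the -9.7 dBFS threshold — no compression; output -23.8 dBFS.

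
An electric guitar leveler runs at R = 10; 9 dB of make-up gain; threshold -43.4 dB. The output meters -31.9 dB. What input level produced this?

-18.4 dB

Before make-up, the level was -31.9 − 9 = -40.9 dB.
That's 2.5 dB above the -43.4 dB threshold.
Before 10:1 compression the overshoot was 2.5 × 10 = 25 dB, so input = -43.4 + 25 = -18.4 dB.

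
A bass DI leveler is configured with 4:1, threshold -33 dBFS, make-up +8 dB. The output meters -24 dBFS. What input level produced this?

Before make-up, the level was -24 − 8 = -32 dBFS.
That's 1 dB above the -33 dBFS threshold.
Undo the ratio: input overshoot = 1 × 4 = 4 dB, giving input = -29 dBFS.

-29 dBFS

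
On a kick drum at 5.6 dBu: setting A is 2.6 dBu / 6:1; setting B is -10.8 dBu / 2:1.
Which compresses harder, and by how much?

A: GR = 3 − 3/6 = 2.5 dB.
B: GR = 16.4 − 16.4/2 = 8.2 dB.
B reduces 5.7 dB more.

B, by 5.7 dB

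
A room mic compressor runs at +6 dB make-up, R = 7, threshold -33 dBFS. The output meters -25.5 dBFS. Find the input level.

Remove make-up: -25.5 − 6 = -31.5 dBFS.
The compressed level sits -31.5 − (-33) = 1.5 dB over threshold.
Before 7:1 compression the overshoot was 1.5 × 7 = 10.5 dB, so input = -33 + 10.5 = -22.5 dBFS.

-22.5 dBFS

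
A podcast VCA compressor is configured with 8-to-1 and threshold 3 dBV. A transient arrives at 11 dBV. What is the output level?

11 dBV sits 8 dB over threshold.
At 8:1 the overshoot is divided by 8, leaving 1 dB above threshold.
So the level is 3 + 1 = 4 dBV.

4 dBV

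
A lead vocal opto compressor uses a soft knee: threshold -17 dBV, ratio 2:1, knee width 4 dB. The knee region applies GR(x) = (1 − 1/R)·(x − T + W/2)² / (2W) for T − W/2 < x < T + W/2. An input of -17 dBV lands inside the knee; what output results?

x − T + W/2 = -17 − (-17) + 2 = 2.
GR = (1 − 1/2) × 2² / 8 = 0.5 × 4 / 8 = 0.25 dB.
Output = -17 − 0.25 = -17.25 dBV.

-17.25 dBV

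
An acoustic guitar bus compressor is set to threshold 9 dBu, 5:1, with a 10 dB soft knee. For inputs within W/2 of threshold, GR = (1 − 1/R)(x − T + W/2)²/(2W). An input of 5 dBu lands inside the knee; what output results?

x − T + W/2 = 5 − 9 + 5 = 1.
GR = (1 − 1/5) × 1² / 20 = 0.8 × 1 / 20 = 0.04 dB.
Output = 5 − 0.04 = 4.96 dBu.

4.96 dBu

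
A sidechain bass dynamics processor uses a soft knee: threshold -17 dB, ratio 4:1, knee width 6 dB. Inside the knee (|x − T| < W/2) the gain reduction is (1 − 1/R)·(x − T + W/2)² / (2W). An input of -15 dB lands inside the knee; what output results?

x − T + W/2 = -15 − (-17) + 3 = 5.
GR = (1 − 1/4) × 5² / 12 = 0.75 × 25 / 12 = 1.5625 dB.
Output = -15 − 1.5625 = -16.5625 dB.

-16.5625 dB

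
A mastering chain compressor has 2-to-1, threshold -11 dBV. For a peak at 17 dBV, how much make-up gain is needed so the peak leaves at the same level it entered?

Without make-up, output = threshold + overshoot/2 = -11 + 14 = 3 dBV.
Gap to target: 14 dB.

14 dB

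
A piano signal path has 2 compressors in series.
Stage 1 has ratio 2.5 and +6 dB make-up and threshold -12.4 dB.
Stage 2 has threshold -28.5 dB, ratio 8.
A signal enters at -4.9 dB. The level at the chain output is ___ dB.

-25.3625 dB

Stage 1: 7.5 dB above -12.4 dB, reduced 2.5:1 to 3 dB above → -9.4 dB; +6 dB make-up → -3.4 dB.
Stage 2: 25.1 dB above -28.5 dB, reduced 8:1 to 3.1375 dB above → -25.3625 dB.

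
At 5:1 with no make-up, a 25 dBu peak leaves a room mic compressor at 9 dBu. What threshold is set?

Gain reduction = 25 − 9 = 16 dB; output overshoot = GR / (R − 1) = 16 / 4 = 4 dB.
Threshold = output − output overshoot = 9 − 4 = 5 dBu.

5 dBu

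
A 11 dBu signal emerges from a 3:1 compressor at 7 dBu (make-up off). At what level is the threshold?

Input is 6 dB above T (since output overshoot × R = input overshoot: (7 − T)·3 = 11 − T gives T = 5 dBu).
Check: 5 + (11 − 5)/3 = 5 + 2 = 7 dBu. ✓

5 dBu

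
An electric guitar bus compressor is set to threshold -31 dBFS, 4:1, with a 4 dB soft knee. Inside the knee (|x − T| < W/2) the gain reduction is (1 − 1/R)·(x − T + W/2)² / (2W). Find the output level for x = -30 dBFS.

x − T + W/2 = -30 − (-31) + 2 = 3.
GR = (1 − 1/4) × 3² / 8 = 0.75 × 9 / 8 = 0.84375 dB.
Output = -30 − 0.84375 = -30.84375 dBFS.

-30.84375 dBFS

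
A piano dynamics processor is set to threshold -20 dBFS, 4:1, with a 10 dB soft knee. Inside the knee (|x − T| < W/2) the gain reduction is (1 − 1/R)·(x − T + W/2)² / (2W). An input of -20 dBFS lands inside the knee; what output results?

-20.9375 dBFS

x − T + W/2 = -20 − (-20) + 5 = 5.
GR = (1 − 1/4) × 5² / 20 = 0.75 × 25 / 20 = 0.9375 dB.
Output = -20 − 0.9375 = -20.9375 dBFS.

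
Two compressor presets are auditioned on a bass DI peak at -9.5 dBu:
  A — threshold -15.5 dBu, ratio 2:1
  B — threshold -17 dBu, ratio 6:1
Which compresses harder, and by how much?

B, by 3.25 dB

A: overshoot 6 dB → output overshoot 3 dB → GR 3 dB.
B: overshoot 7.5 dB → output overshoot 1.25 dB → GR 6.25 dB.
B applies 3.25 dB more gain reduction.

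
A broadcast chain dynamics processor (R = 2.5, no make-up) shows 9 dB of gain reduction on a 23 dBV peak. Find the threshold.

8 dBV

Gain reduction = 23 − 14 = 9 dB; output overshoot = GR / (R − 1) = 9 / 1.5 = 6 dB.
Threshold = output − output overshoot = 14 − 6 = 8 dBV.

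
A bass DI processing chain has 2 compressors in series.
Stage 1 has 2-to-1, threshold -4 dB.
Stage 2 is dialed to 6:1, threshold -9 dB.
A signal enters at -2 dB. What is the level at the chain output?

Stage 1: overshoot 2 dB → 2/2 = 1 dB → -3 dB.
Stage 2: -3 dB is 6 dB over -9 dB; at 6:1 that becomes 1 dB over, giving -8 dB.

-8 dB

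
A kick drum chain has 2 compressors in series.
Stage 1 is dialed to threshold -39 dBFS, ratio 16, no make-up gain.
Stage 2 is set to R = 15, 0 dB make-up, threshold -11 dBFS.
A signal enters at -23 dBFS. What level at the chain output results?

-38 dBFS

Stage 1: 16 dB above -39 dBFS, reduced 16:1 to 1 dB above → -38 dBFS.
Stage 2: below threshold (-38 ≤ -11); passes unchanged; output -38 dBFS.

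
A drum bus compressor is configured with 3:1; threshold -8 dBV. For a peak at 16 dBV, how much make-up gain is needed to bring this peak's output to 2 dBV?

2 dB

The peak compresses to -8 + 24/3 = 0 dBV.
To reach 2 dBV requires 2 − 0 = 2 dB of make-up.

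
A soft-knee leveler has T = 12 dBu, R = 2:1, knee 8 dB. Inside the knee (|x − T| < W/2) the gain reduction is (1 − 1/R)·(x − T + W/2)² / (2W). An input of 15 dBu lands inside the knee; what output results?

13.46875 dBu

x − T + W/2 = 15 − 12 + 4 = 7.
GR = (1 − 1/2) × 7² / 16 = 0.5 × 49 / 16 = 1.53125 dB.
Output = 15 − 1.53125 = 13.46875 dBu.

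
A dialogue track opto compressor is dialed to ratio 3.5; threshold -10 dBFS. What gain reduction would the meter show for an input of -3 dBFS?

5 dB

-3 dBFS exceeds the threshold by 7 dB.
After 3.5:1 compression the overshoot becomes 7/3.5 = 2 dB.
Gain reduction = 7 − 2 = 5 dB.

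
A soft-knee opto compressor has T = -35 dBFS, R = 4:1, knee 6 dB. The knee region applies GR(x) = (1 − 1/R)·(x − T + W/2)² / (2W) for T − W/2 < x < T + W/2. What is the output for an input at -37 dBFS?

x − T + W/2 = -37 − (-35) + 3 = 1.
GR = (1 − 1/4) × 1² / 12 = 0.75 × 1 / 12 = 0.0625 dB.
Output = -37 − 0.0625 = -37.0625 dBFS.

-37.0625 dBFS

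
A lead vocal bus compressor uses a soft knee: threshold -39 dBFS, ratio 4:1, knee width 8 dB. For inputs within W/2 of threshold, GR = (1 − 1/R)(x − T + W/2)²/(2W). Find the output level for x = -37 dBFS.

x − T + W/2 = -37 − (-39) + 4 = 6.
GR = (1 − 1/4) × 6² / 16 = 0.75 × 36 / 16 = 1.6875 dB.
Output = -37 − 1.6875 = -38.6875 dBFS.

-38.6875 dBFS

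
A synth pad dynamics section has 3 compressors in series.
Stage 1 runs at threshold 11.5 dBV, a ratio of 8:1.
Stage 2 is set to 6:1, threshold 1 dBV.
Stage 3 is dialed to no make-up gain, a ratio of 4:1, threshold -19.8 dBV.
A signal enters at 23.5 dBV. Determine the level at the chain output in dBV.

-14.1 dBV

Stage 1: overshoot 12 dB → 12/8 = 1.5 dB → 13 dBV.
Stage 2: 13 dBV is 12 dB over 1 dBV; at 6:1 that becomes 2 dB over, giving 3 dBV.
Stage 3: overshoot 22.8 dB → 22.8/4 = 5.7 dB → -14.1 dBV.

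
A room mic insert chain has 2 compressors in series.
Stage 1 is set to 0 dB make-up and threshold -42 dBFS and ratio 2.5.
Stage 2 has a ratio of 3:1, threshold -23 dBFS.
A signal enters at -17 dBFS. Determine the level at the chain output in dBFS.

-32 dBFS

Stage 1: -17 dBFS is 25 dB over -42 dBFS; at 2.5:1 that becomes 10 dB over, giving -32 dBFS.
Stage 2: below threshold (-32 ≤ -23); passes unchanged; output -32 dBFS.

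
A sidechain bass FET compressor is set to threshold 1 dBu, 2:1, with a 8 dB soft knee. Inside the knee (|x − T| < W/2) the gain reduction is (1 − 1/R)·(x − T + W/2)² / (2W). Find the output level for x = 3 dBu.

1.875 dBu

x − T + W/2 = 3 − 1 + 4 = 6.
GR = (1 − 1/2) × 6² / 16 = 0.5 × 36 / 16 = 1.125 dB.
Output = 3 − 1.125 = 1.875 dBu.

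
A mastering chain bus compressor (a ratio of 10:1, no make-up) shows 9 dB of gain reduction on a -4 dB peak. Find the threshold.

-14 dB

Let T be the threshold. Output overshoot = (input overshoot)/R, so -13 − T = (-4 − T)/10.
10·(-13 − T) = -4 − T → 9·T = -130 − (-4) = -126.
T = -126/9 = -14 dB.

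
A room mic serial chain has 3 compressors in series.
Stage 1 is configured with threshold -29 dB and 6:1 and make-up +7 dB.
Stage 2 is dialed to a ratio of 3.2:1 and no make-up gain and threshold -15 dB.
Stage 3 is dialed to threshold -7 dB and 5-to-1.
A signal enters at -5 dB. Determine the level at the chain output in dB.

-18 dB

Stage 1: 24 dB above -29 dB, reduced 6:1 to 4 dB above → -25 dB; +7 dB make-up → -18 dB.
Stage 2: below threshold (-18 ≤ -15); passes unchanged; output -18 dB.
Stage 3: below threshold (-18 ≤ -7); passes unchanged; output -18 dB.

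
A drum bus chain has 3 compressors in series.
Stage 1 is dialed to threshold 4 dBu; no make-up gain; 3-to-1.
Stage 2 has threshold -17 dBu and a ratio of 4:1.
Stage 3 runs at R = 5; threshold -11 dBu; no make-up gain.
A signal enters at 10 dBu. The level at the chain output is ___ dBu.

Stage 1: overshoot 6 dB → 6/3 = 2 dB → 6 dBu.
Stage 2: 6 dBu is 23 dB over -17 dBu; at 4:1 that becomes 5.75 dB over, giving -11.25 dBu.
Stage 3: below threshold (-11.25 ≤ -11); passes unchanged; output -11.25 dBu.

-11.25 dBu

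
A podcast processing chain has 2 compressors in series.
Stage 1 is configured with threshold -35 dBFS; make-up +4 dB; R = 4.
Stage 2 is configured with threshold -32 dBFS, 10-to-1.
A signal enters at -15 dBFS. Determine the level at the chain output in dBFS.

Stage 1: 20 dB above -35 dBFS, reduced 4:1 to 5 dB above → -30 dBFS; +4 dB make-up → -26 dBFS.
Stage 2: 6 dB above -32 dBFS, reduced 10:1 to 0.6 dB above → -31.4 dBFS.

-31.4 dBFS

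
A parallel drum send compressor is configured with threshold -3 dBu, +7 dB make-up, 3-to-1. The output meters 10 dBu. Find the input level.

15 dBu

Remove make-up: 10 − 7 = 3 dBu.
That's 6 dB above the -3 dBu threshold.
Before 3:1 compression the overshoot was 6 × 3 = 18 dB, so input = -3 + 18 = 15 dBu.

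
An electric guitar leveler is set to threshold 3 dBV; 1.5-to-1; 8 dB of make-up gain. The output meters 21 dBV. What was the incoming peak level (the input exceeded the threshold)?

18 dBV

Stripping the +8 dB make-up gives 13 dBV at the gain stage.
The compressed level sits 13 − 3 = 10 dB over threshold.
Undo the ratio: input overshoot = 10 × 1.5 = 15 dB, giving input = 18 dBV.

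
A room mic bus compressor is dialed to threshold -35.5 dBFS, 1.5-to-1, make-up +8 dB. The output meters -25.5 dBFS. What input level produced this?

-32.5 dBFS

Before make-up, the level was -25.5 − 8 = -33.5 dBFS.
Post-compression overshoot = -33.5 − (-35.5) = 2 dB.
Undo the ratio: input overshoot = 2 × 1.5 = 3 dB, giving input = -32.5 dBFS.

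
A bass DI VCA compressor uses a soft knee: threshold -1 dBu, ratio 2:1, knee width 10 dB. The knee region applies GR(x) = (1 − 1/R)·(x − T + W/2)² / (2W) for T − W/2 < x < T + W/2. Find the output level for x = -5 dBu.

x − T + W/2 = -5 − (-1) + 5 = 1.
GR = (1 − 1/2) × 1² / 20 = 0.5 × 1 / 20 = 0.025 dB.
Output = -5 − 0.025 = -5.025 dBu.

-5.025 dBu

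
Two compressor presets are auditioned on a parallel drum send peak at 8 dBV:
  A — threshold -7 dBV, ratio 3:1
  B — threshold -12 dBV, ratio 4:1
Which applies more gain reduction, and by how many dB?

B, by 5 dB

A: overshoot 15 dB → output overshoot 5 dB → GR 10 dB.
B: overshoot 20 dB → output overshoot 5 dB → GR 15 dB.
Difference: 5 dB in favour of B.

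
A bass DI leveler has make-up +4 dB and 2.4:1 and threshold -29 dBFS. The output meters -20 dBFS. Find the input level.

-17 dBFS

Stripping the +4 dB make-up gives -24 dBFS at the gain stage.
The compressed level sits -24 − (-29) = 5 dB over threshold.
Input overshoot = R × output overshoot = 12 dB → input = -29 + 12 = -17 dBFS.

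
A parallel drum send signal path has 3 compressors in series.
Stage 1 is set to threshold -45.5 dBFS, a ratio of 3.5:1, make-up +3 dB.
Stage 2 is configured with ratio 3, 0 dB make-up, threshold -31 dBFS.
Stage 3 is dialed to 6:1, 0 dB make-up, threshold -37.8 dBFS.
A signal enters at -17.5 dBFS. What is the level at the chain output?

Stage 1: -17.5 dBFS is 28 dB over -45.5 dBFS; at 3.5:1 that becomes 8 dB over, giving -37.5 dBFS; +3 dB make-up → -34.5 dBFS.
Stage 2: below threshold (-34.5 ≤ -31); passes unchanged; output -34.5 dBFS.
Stage 3: -34.5 dBFS is 3.3 dB over -37.8 dBFS; at 6:1 that becomes 0.55 dB over, giving -37.25 dBFS.

-37.25 dBFS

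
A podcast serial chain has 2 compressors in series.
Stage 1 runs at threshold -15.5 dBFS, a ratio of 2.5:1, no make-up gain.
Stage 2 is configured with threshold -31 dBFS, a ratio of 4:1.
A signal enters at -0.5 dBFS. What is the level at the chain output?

-25.625 dBFS

Stage 1: -0.5 dBFS is 15 dB over -15.5 dBFS; at 2.5:1 that becomes 6 dB over, giving -9.5 dBFS.
Stage 2: 21.5 dB above -31 dBFS, reduced 4:1 to 5.375 dB above → -25.625 dBFS.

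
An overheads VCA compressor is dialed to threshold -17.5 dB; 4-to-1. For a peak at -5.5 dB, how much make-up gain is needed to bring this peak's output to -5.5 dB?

9 dB

The peak compresses to -17.5 + 12/4 = -14.5 dB.
To reach -5.5 dB requires -5.5 − (-14.5) = 9 dB of make-up.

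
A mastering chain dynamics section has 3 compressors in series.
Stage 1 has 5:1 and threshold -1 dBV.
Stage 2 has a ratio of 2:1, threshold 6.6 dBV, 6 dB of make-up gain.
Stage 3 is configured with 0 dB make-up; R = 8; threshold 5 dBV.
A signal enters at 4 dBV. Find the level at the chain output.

5.125 dBV

Stage 1: 4 dBV is 5 dB over -1 dBV; at 5:1 that becomes 1 dB over, giving 0 dBV.
Stage 2: 0 dBV ≤ 6.6 dBV, so stage 2 doesn't engage; make-up brings it to 6 dBV.
Stage 3: 6 dBV is 1 dB over 5 dBV; at 8:1 that becomes 0.125 dB over, giving 5.125 dBV.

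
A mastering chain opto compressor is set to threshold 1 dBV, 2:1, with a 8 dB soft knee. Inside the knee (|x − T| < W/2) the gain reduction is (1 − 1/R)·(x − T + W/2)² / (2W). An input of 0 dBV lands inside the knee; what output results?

-0.28125 dBV

x − T + W/2 = 0 − 1 + 4 = 3.
GR = (1 − 1/2) × 3² / 16 = 0.5 × 9 / 16 = 0.28125 dB.
Output = 0 − 0.28125 = -0.28125 dBV.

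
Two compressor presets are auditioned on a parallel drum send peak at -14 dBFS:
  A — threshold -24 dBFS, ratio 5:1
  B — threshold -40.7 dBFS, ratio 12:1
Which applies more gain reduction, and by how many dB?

A: 10 dB over, compressed to 2 dB over, so 8 dB of GR.
B: 26.7 dB over, compressed to 2.225 dB over, so 24.475 dB of GR.
B applies 16.475 dB more gain reduction.

B, by 16.475 dB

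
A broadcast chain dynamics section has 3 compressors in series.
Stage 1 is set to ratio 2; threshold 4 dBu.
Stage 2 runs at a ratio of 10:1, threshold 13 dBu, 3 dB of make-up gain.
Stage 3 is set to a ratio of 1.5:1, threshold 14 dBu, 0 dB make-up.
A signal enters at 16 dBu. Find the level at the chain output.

Stage 1: overshoot 12 dB → 12/2 = 6 dB → 10 dBu.
Stage 2: 10 dBu is at or below the 13 dBu threshold — no compression; make-up brings it to 13 dBu.
Stage 3: 13 dBu ≤ 14 dBu, so stage 3 doesn't engage; output 13 dBu.

13 dBu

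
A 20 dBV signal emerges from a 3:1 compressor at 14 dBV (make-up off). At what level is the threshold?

11 dBV

Gain reduction = 20 − 14 = 6 dB; output overshoot = GR / (R − 1) = 6 / 2 = 3 dB.
Threshold = output − output overshoot = 14 − 3 = 11 dBV.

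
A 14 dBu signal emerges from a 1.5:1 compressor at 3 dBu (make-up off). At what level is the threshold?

Input is 33 dB above T (since output overshoot × R = input overshoot: (3 − T)·1.5 = 14 − T gives T = -19 dBu).
Check: -19 + (14 − (-19))/1.5 = -19 + 22 = 3 dBu. ✓

-19 dBu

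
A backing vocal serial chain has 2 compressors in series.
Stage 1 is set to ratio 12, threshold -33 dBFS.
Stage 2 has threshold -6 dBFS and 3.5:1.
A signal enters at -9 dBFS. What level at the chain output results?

Stage 1: 24 dB above -33 dBFS, reduced 12:1 to 2 dB above → -31 dBFS.
Stage 2: -31 dBFS ≤ -6 dBFS, so stage 2 doesn't engage; output -31 dBFS.

-31 dBFS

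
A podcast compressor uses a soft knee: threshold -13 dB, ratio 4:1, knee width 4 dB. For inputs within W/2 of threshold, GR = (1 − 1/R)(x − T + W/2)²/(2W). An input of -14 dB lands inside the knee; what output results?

x − T + W/2 = -14 − (-13) + 2 = 1.
GR = (1 − 1/4) × 1² / 8 = 0.75 × 1 / 8 = 0.09375 dB.
Output = -14 − 0.09375 = -14.09375 dB.

-14.09375 dB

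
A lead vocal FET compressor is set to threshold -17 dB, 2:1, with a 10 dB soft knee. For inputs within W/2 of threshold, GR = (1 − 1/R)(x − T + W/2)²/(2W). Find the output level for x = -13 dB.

-15.025 dB

x − T + W/2 = -13 − (-17) + 5 = 9.
GR = (1 − 1/2) × 9² / 20 = 0.5 × 81 / 20 = 2.025 dB.
Output = -13 − 2.025 = -15.025 dB.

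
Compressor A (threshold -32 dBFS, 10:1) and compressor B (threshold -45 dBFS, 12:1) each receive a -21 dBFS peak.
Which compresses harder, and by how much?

A: 11 dB over, compressed to 1.1 dB over, so 9.9 dB of GR.
B: 24 dB over, compressed to 2 dB over, so 22 dB of GR.
Difference: 12.1 dB in favour of B.

B, by 12.1 dB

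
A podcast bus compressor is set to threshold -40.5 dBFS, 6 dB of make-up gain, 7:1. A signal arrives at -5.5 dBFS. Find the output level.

-29.5 dBFS

-5.5 dBFS sits 35 dB over threshold.
The 35 dB excess becomes 5 dB after 7:1 reduction.
That puts the output at -35.5 dBFS; make-up adds 6 dB, giving -29.5 dBFS.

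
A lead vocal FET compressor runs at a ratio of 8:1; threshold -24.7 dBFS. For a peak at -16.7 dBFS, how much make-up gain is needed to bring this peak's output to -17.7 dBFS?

6 dB

The peak compresses to -24.7 + 8/8 = -23.7 dBFS.
To reach -17.7 dBFS requires -17.7 − (-23.7) = 6 dB of make-up.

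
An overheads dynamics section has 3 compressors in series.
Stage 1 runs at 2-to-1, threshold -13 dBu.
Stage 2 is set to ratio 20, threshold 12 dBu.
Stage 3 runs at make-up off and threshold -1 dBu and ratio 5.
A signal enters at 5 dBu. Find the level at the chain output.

-4 dBu

Stage 1: 5 dBu is 18 dB over -13 dBu; at 2:1 that becomes 9 dB over, giving -4 dBu.
Stage 2: below threshold (-4 ≤ 12); passes unchanged; output -4 dBu.
Stage 3: -4 dBu is at or below the -1 dBu threshold — no compression; output -4 dBu.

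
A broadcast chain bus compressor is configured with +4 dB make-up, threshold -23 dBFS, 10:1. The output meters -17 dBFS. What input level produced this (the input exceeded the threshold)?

-3 dBFS

Before make-up, the level was -17 − 4 = -21 dBFS.
The compressed level sits -21 − (-23) = 2 dB over threshold.
Undo the ratio: input overshoot = 2 × 10 = 20 dB, giving input = -3 dBFS.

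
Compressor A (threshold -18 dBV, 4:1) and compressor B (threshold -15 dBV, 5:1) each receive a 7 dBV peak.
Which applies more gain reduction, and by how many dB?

A, by 1.15 dB

A: overshoot 25 dB → output overshoot 6.25 dB → GR 18.75 dB.
B: overshoot 22 dB → output overshoot 4.4 dB → GR 17.6 dB.
Difference: 1.15 dB in favour of A.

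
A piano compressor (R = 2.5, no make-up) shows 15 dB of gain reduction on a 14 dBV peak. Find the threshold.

Input is 25 dB above T (since output overshoot × R = input overshoot: (-1 − T)·2.5 = 14 − T gives T = -11 dBV).
Check: -11 + (14 − (-11))/2.5 = -11 + 10 = -1 dBV. ✓

-11 dBV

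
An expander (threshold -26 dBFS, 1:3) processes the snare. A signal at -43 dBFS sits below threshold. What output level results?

Below threshold, a 1:3 expander applies gain = (3−1)×(T − x) of attenuation.
(3−1) × 17 = 34 dB, so output = -43 − 34 = -77 dBFS.

-77 dBFS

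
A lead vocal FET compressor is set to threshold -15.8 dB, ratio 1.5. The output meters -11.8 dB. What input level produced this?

That's 4 dB above the -15.8 dB threshold.
Before 1.5:1 compression the overshoot was 4 × 1.5 = 6 dB, so input = -15.8 + 6 = -9.8 dB.

-9.8 dB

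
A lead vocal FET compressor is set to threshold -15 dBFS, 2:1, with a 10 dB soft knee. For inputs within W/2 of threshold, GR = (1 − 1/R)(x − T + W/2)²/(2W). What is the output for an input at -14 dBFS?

x − T + W/2 = -14 − (-15) + 5 = 6.
GR = (1 − 1/2) × 6² / 20 = 0.5 × 36 / 20 = 0.9 dB.
Output = -14 − 0.9 = -14.9 dBFS.

-14.9 dBFS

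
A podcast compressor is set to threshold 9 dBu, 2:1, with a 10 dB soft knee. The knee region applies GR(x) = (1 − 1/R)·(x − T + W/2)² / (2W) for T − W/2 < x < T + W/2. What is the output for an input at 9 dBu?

x − T + W/2 = 9 − 9 + 5 = 5.
GR = (1 − 1/2) × 5² / 20 = 0.5 × 25 / 20 = 0.625 dB.
Output = 9 − 0.625 = 8.375 dBu.

8.375 dBu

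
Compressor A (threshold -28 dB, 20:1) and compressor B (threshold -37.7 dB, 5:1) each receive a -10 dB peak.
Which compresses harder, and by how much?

A: overshoot 18 dB → output overshoot 0.9 dB → GR 17.1 dB.
B: overshoot 27.7 dB → output overshoot 5.54 dB → GR 22.16 dB.
Difference: 5.06 dB in favour of B.

B, by 5.06 dB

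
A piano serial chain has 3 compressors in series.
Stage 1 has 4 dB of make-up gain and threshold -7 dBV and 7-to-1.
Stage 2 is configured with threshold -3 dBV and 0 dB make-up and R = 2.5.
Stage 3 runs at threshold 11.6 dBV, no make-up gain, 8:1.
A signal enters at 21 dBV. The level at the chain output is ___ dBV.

-1.4 dBV

Stage 1: 28 dB above -7 dBV, reduced 7:1 to 4 dB above → -3 dBV; +4 dB make-up → 1 dBV.
Stage 2: overshoot 4 dB → 4/2.5 = 1.6 dB → -1.4 dBV.
Stage 3: below threshold (-1.4 ≤ 11.6); passes unchanged; output -1.4 dBV.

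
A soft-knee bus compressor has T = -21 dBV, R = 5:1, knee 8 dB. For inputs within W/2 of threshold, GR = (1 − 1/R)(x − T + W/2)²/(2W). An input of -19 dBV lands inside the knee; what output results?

-20.8 dBV

x − T + W/2 = -19 − (-21) + 4 = 6.
GR = (1 − 1/5) × 6² / 16 = 0.8 × 36 / 16 = 1.8 dB.
Output = -19 − 1.8 = -20.8 dBV.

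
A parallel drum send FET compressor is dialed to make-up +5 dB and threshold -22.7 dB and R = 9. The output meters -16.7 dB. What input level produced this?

-13.7 dB

Stripping the +5 dB make-up gives -21.7 dB at the gain stage.
The compressed level sits -21.7 − (-22.7) = 1 dB over threshold.
Input overshoot = R × output overshoot = 9 dB → input = -22.7 + 9 = -13.7 dB.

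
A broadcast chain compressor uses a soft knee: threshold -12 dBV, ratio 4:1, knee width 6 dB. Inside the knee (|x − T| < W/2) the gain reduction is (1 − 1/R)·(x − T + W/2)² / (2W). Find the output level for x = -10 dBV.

x − T + W/2 = -10 − (-12) + 3 = 5.
GR = (1 − 1/4) × 5² / 12 = 0.75 × 25 / 12 = 1.5625 dB.
Output = -10 − 1.5625 = -11.5625 dBV.

-11.5625 dBV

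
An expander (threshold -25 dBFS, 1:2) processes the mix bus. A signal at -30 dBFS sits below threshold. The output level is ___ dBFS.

-35 dBFS

Undershoot = (-25) − (-30) = 5 dB.
At 1:2, that expands to 10 dB under threshold.
Output = -25 − 10 = -35 dBFS.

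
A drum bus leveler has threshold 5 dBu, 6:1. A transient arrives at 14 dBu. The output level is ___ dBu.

Overshoot: 14 − 5 = 9 dB.
At 6:1 the overshoot is divided by 6, leaving 1.5 dB above threshold.
That puts the output at 6.5 dBu.

6.5 dBu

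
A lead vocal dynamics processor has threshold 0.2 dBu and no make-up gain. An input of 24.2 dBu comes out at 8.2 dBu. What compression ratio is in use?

Input overshoot = 24.2 − 0.2 = 24 dB; output overshoot = 8.2 − 0.2 = 8 dB.
Ratio = 24 / 8 = 3.

3:1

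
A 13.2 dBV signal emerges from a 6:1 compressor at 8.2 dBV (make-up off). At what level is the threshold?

Gain reduction = 13.2 − 8.2 = 5 dB; output overshoot = GR / (R − 1) = 5 / 5 = 1 dB.
Threshold = output − output overshoot = 8.2 − 1 = 7.2 dBV.

7.2 dBV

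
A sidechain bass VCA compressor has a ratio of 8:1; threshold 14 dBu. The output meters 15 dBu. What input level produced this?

22 dBu

That's 1 dB above the 14 dBu threshold.
Before 8:1 compression the overshoot was 1 × 8 = 8 dB, so input = 14 + 8 = 22 dBu.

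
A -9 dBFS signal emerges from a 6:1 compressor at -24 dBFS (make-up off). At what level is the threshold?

-27 dBFS

Input is 18 dB above T (since output overshoot × R = input overshoot: (-24 − T)·6 = -9 − T gives T = -27 dBFS).
Check: -27 + (-9 − (-27))/6 = -27 + 3 = -24 dBFS. ✓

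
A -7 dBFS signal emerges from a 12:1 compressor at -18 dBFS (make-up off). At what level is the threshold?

-19 dBFS

Input is 12 dB above T (since output overshoot × R = input overshoot: (-18 − T)·12 = -7 − T gives T = -19 dBFS).
Check: -19 + (-7 − (-19))/12 = -19 + 1 = -18 dBFS. ✓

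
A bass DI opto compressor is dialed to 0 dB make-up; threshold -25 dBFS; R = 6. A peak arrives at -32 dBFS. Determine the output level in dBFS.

-32 dBFS is 7 dB below the -25 dBFS threshold, so no gain reduction is applied.
Output = input = -32 dBFS.

-32 dBFS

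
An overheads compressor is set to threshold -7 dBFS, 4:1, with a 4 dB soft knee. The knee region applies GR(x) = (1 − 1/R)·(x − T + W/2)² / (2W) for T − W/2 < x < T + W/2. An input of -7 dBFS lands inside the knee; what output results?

x − T + W/2 = -7 − (-7) + 2 = 2.
GR = (1 − 1/4) × 2² / 8 = 0.75 × 4 / 8 = 0.375 dB.
Output = -7 − 0.375 = -7.375 dBFS.

-7.375 dBFS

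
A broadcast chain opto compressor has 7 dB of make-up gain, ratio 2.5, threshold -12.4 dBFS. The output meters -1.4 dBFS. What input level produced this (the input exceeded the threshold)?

-2.4 dBFS

Remove make-up: -1.4 − 7 = -8.4 dBFS.
Post-compression overshoot = -8.4 − (-12.4) = 4 dB.
Undo the ratio: input overshoot = 4 × 2.5 = 10 dB, giving input = -2.4 dBFS.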